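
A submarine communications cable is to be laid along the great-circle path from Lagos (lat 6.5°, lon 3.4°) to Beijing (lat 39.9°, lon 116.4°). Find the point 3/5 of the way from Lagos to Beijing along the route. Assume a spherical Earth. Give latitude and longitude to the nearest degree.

Write both endpoints as unit vectors p₁, p₂ with components (cos φ cos λ, cos φ sin λ, sin φ).
The central angle between the endpoints is δ = arccos(p₁·p₂) ≈ 1.798 rad (103.0°).
Interpolate at f = 3/5 with slerp weights a = sin((1−f)δ)/sin δ ≈ 0.676, b = sin(fδ)/sin δ ≈ 0.905.
p = a·p₁ + b·p₂ ≈ (0.362, 0.661, 0.657); φ = arcsin(p_z) ≈ 41.06°, λ = atan2(p_y, p_x) ≈ 61.31°.

≈ lat 41°, lon 61°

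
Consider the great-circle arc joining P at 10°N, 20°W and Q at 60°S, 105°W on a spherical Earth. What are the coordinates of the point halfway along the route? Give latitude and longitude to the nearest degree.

≈ 31°S, 46°W

Convert each endpoint to a unit vector on the sphere (x = cos φ cos λ, y = cos φ sin λ, z = sin φ).
The central angle between the endpoints is δ = arccos(p₁·p₂) ≈ 1.678 rad (96.2°).
Interpolate at f = 1/2 with slerp weights a = sin((1−f)δ)/sin δ ≈ 0.748, b = sin(fδ)/sin δ ≈ 0.748.
p = a·p₁ + b·p₂ ≈ (0.596, -0.614, -0.518); φ = arcsin(p_z) ≈ -31.21°, λ = atan2(p_y, p_x) ≈ -45.84°.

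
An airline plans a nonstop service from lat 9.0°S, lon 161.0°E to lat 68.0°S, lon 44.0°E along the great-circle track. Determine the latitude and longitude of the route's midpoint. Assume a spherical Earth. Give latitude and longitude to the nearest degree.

Write both endpoints as unit vectors p₁, p₂ with components (cos φ cos λ, cos φ sin λ, sin φ).
The central angle between the endpoints is δ = arccos(p₁·p₂) ≈ 1.594 rad (91.3°).
Interpolate at f = 1/2 with slerp weights a = sin((1−f)δ)/sin δ ≈ 0.715, b = sin(fδ)/sin δ ≈ 0.715.
p = a·p₁ + b·p₂ ≈ (-0.475, 0.416, -0.775); φ = arcsin(p_z) ≈ -50.82°, λ = atan2(p_y, p_x) ≈ 138.79°.

≈ lat 51°S, lon 139°E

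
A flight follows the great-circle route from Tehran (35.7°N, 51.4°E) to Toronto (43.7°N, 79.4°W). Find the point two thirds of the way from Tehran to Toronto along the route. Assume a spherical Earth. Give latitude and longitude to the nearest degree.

≈ (62°N, 39°W)

Convert each endpoint to a unit vector on the sphere (x = cos φ cos λ, y = cos φ sin λ, z = sin φ).
The central angle between the endpoints is δ = arccos(p₁·p₂) ≈ 1.551 rad (88.9°).
Interpolate at f = 2/3 with slerp weights a = sin((1−f)δ)/sin δ ≈ 0.494, b = sin(fδ)/sin δ ≈ 0.860.
p = a·p₁ + b·p₂ ≈ (0.365, -0.297, 0.882); φ = arcsin(p_z) ≈ 61.94°, λ = atan2(p_y, p_x) ≈ -39.15°.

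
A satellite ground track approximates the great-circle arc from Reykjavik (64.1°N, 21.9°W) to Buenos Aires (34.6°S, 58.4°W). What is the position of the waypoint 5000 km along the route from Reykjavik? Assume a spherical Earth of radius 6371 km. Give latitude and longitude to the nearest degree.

From cos δ = sin φ₁ sin φ₂ + cos φ₁ cos φ₂ cos Δλ, the central angle is δ ≈ 1.794 rad (102.8°). The total great-circle distance is δ·R ≈ 1.794 × 6371 ≈ 11432 km, so the target fraction is f = 5000/11432 ≈ 0.437.
Interpolate at f ≈ 0.437 with slerp weights a = sin((1−f)δ)/sin δ ≈ 0.868, b = sin(fδ)/sin δ ≈ 0.725.
p = a·p₁ + b·p₂ ≈ (0.664, -0.650, 0.370); φ = arcsin(p_z) ≈ 21.69°, λ = atan2(p_y, p_x) ≈ -44.35°.

≈ 22°N, 44°W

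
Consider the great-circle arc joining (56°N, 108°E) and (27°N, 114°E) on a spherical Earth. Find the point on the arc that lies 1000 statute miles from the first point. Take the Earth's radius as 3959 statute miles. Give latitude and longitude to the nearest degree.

The haversine formula gives a central angle δ ≈ 0.512 rad (29.3°) between the endpoints. The total great-circle distance is δ·R ≈ 0.512 × 3959 ≈ 2026 mi, so the target fraction is f = 1000/2026 ≈ 0.494.
Interpolate at f ≈ 0.494 with slerp weights a = sin((1−f)δ)/sin δ ≈ 0.523, b = sin(fδ)/sin δ ≈ 0.510.
p = a·p₁ + b·p₂ ≈ (-0.275, 0.694, 0.666); φ = arcsin(p_z) ≈ 41.72°, λ = atan2(p_y, p_x) ≈ 111.65°.

≈ (42°N, 112°E)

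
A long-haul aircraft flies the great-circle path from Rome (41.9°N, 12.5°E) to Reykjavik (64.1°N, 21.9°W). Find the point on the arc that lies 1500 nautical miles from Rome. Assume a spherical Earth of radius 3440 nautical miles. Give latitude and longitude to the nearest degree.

≈ 61°N, 14°W

Write both endpoints as unit vectors p₁, p₂ with components (cos φ cos λ, cos φ sin λ, sin φ).
The central angle between the endpoints is δ = arccos(p₁·p₂) ≈ 0.518 rad (29.7°). The total great-circle distance is δ·R ≈ 0.518 × 3440 ≈ 1781 nmi, so the target fraction is f = 1500/1781 ≈ 0.842.
Interpolate at f ≈ 0.842 with slerp weights a = sin((1−f)δ)/sin δ ≈ 0.165, b = sin(fδ)/sin δ ≈ 0.854.
p = a·p₁ + b·p₂ ≈ (0.466, -0.113, 0.878); φ = arcsin(p_z) ≈ 61.38°, λ = atan2(p_y, p_x) ≈ -13.59°.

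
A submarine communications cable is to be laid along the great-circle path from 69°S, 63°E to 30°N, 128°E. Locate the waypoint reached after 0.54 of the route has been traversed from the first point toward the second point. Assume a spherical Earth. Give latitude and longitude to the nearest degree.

Convert each endpoint to a unit vector on the sphere (x = cos φ cos λ, y = cos φ sin λ, z = sin φ).
The central angle between the endpoints is δ = arccos(p₁·p₂) ≈ 1.913 rad (109.6°).
Interpolate at f = 0.54 with slerp weights a = sin((1−f)δ)/sin δ ≈ 0.818, b = sin(fδ)/sin δ ≈ 0.912.
p = a·p₁ + b·p₂ ≈ (-0.353, 0.883, -0.308); φ = arcsin(p_z) ≈ -17.94°, λ = atan2(p_y, p_x) ≈ 111.78°.

≈ 18°S, 112°E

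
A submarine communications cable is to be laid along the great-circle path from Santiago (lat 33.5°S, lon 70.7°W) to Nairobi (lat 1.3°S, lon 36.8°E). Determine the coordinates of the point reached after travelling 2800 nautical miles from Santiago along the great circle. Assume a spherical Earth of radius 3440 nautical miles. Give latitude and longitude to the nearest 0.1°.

≈ lat 29.6°S, lon 15.5°W

From cos δ = sin φ₁ sin φ₂ + cos φ₁ cos φ₂ cos Δλ, the central angle is δ ≈ 1.811 rad (103.8°). The total great-circle distance is δ·R ≈ 1.811 × 3440 ≈ 6231 nmi, so the target fraction is f = 2800/6231 ≈ 0.449.
Interpolate at f ≈ 0.449 with slerp weights a = sin((1−f)δ)/sin δ ≈ 0.865, b = sin(fδ)/sin δ ≈ 0.749.
p = a·p₁ + b·p₂ ≈ (0.838, -0.232, -0.494); φ = arcsin(p_z) ≈ -29.63°, λ = atan2(p_y, p_x) ≈ -15.51°.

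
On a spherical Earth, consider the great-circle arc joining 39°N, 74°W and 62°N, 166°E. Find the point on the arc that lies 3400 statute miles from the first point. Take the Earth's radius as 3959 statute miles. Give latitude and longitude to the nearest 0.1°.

Convert each endpoint to a unit vector on the sphere (x = cos φ cos λ, y = cos φ sin λ, z = sin φ).
The central angle between the endpoints is δ = arccos(p₁·p₂) ≈ 1.188 rad (68.1°). The total great-circle distance is δ·R ≈ 1.188 × 3959 ≈ 4704 mi, so the target fraction is f = 3400/4704 ≈ 0.723.
Interpolate at f ≈ 0.723 with slerp weights a = sin((1−f)δ)/sin δ ≈ 0.349, b = sin(fδ)/sin δ ≈ 0.816.
p = a·p₁ + b·p₂ ≈ (-0.297, -0.168, 0.940); φ = arcsin(p_z) ≈ 70.05°, λ = atan2(p_y, p_x) ≈ -150.53°.

≈ 70.1°N, 150.5°W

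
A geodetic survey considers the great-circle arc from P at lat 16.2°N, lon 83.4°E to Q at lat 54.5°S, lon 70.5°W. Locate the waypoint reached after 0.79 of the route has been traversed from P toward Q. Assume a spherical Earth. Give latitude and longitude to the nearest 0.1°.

Write both endpoints as unit vectors p₁, p₂ with components (cos φ cos λ, cos φ sin λ, sin φ).
The central angle between the endpoints is δ = arccos(p₁·p₂) ≈ 2.386 rad (136.7°).
Interpolate at f = 0.79 with slerp weights a = sin((1−f)δ)/sin δ ≈ 0.701, b = sin(fδ)/sin δ ≈ 1.387.
p = a·p₁ + b·p₂ ≈ (0.346, -0.091, -0.934); φ = arcsin(p_z) ≈ -69.03°, λ = atan2(p_y, p_x) ≈ -14.72°.

≈ lat 69.0°S, lon 14.7°W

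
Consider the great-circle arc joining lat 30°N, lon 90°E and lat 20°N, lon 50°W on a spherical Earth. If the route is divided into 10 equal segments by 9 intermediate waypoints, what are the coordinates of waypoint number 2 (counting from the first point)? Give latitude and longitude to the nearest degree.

Write both endpoints as unit vectors p₁, p₂ with components (cos φ cos λ, cos φ sin λ, sin φ).
The central angle between the endpoints is δ = arccos(p₁·p₂) ≈ 2.040 rad (116.9°).
Interpolate at f = 2/10 with slerp weights a = sin((1−f)δ)/sin δ ≈ 1.119, b = sin(fδ)/sin δ ≈ 0.445.
p = a·p₁ + b·p₂ ≈ (0.269, 0.649, 0.712); φ = arcsin(p_z) ≈ 45.38°, λ = atan2(p_y, p_x) ≈ 67.50°.

≈ lat 45°N, lon 68°E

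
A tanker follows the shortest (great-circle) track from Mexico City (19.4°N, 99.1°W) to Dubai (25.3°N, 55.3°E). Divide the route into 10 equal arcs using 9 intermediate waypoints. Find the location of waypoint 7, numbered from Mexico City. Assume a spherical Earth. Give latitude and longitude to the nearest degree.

≈ 55°N, 21°E

From cos δ = sin φ₁ sin φ₂ + cos φ₁ cos φ₂ cos Δλ, the central angle is δ ≈ 2.249 rad (128.8°).
Interpolate at f = 7/10 with slerp weights a = sin((1−f)δ)/sin δ ≈ 0.802, b = sin(fδ)/sin δ ≈ 1.284.
p = a·p₁ + b·p₂ ≈ (0.541, 0.207, 0.815); φ = arcsin(p_z) ≈ 54.58°, λ = atan2(p_y, p_x) ≈ 20.97°.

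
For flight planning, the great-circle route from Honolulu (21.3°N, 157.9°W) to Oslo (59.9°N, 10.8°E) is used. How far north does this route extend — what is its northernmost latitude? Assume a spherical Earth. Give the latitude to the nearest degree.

≈ 85°N

The great circle lies in the plane with unit normal n̂ = (p₁ × p₂)/|p₁ × p₂|.
Here n̂_z ≈ +0.093; the vertex latitude is φ_max = arccos|n̂_z| ≈ 84.7°.
Check via Clairaut: cos φ_max = |cos φ₁| · sin C = cos(21.3°)·sin(5.7°) ≈ 0.093, again giving ≈ 84.7°.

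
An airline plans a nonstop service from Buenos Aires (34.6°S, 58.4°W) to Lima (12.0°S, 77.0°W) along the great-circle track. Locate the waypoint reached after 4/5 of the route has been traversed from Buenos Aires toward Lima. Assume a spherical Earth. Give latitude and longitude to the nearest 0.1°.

≈ 16.7°S, 73.7°W

From cos δ = sin φ₁ sin φ₂ + cos φ₁ cos φ₂ cos Δλ, the central angle is δ ≈ 0.492 rad (28.2°).
Interpolate at f = 4/5 with slerp weights a = sin((1−f)δ)/sin δ ≈ 0.208, b = sin(fδ)/sin δ ≈ 0.812.
p = a·p₁ + b·p₂ ≈ (0.268, -0.920, -0.287); φ = arcsin(p_z) ≈ -16.67°, λ = atan2(p_y, p_x) ≈ -73.73°.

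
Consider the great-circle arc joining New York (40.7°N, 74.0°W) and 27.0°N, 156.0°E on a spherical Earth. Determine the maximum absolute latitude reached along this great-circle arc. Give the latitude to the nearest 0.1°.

The great circle lies in the plane with unit normal n̂ = (p₁ × p₂)/|p₁ × p₂|.
Here n̂_z ≈ -0.522; the vertex latitude is φ_max = arccos|n̂_z| ≈ 58.5°.
Check via Clairaut: cos φ_max = |cos φ₁| · sin C = cos(40.7°)·sin(43.6°) ≈ 0.522, again giving ≈ 58.5°.

≈ 58.5°N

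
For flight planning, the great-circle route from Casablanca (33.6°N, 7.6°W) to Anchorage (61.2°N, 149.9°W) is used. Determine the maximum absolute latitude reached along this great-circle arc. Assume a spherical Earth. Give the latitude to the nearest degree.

The great circle lies in the plane with unit normal n̂ = (p₁ × p₂)/|p₁ × p₂|.
Here n̂_z ≈ -0.249; the vertex latitude is φ_max = arccos|n̂_z| ≈ 75.6°.
Check via Clairaut: cos φ_max = |cos φ₁| · sin C = cos(33.6°)·sin(17.4°) ≈ 0.249, again giving ≈ 75.6°.

≈ 76°N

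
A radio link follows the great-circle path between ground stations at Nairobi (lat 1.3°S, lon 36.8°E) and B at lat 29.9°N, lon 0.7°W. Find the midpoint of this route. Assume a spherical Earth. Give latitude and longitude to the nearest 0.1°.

The haversine formula gives a central angle δ ≈ 0.828 rad (47.4°) between the endpoints.
Interpolate at f = 1/2 with slerp weights a = sin((1−f)δ)/sin δ ≈ 0.546, b = sin(fδ)/sin δ ≈ 0.546.
p = a·p₁ + b·p₂ ≈ (0.911, 0.321, 0.260); φ = arcsin(p_z) ≈ 15.06°, λ = atan2(p_y, p_x) ≈ 19.43°.

≈ lat 15.1°N, lon 19.4°E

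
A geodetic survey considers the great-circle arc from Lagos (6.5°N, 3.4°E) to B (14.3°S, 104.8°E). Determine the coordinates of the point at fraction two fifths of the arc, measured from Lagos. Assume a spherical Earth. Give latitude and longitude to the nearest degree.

Write both endpoints as unit vectors p₁, p₂ with components (cos φ cos λ, cos φ sin λ, sin φ).
The central angle between the endpoints is δ = arccos(p₁·p₂) ≈ 1.791 rad (102.6°).
Interpolate at f = 2/5 with slerp weights a = sin((1−f)δ)/sin δ ≈ 0.901, b = sin(fδ)/sin δ ≈ 0.673.
p = a·p₁ + b·p₂ ≈ (0.727, 0.683, -0.064); φ = arcsin(p_z) ≈ -3.68°, λ = atan2(p_y, p_x) ≈ 43.23°.

≈ (4°S, 43°E)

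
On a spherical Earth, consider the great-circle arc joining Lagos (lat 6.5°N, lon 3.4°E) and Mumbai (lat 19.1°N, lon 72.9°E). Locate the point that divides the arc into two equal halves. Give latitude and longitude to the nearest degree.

The haversine formula gives a central angle δ ≈ 1.196 rad (68.5°) between the endpoints.
Interpolate at f = 1/2 with slerp weights a = sin((1−f)δ)/sin δ ≈ 0.605, b = sin(fδ)/sin δ ≈ 0.605.
p = a·p₁ + b·p₂ ≈ (0.768, 0.582, 0.266); φ = arcsin(p_z) ≈ 15.45°, λ = atan2(p_y, p_x) ≈ 37.15°.

≈ lat 15°N, lon 37°E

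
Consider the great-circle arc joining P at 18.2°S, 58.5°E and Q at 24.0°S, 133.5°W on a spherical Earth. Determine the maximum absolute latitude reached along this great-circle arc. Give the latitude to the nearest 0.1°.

≈ 74.9°S

The great circle lies in the plane with unit normal n̂ = (p₁ × p₂)/|p₁ × p₂|.
Here n̂_z ≈ +0.261; the vertex latitude is φ_max = arccos|n̂_z| ≈ 74.9°.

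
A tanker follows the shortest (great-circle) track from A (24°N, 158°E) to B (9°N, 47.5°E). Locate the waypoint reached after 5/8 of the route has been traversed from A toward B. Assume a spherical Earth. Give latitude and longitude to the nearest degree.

≈ (24°N, 85°E)

Write both endpoints as unit vectors p₁, p₂ with components (cos φ cos λ, cos φ sin λ, sin φ).
The central angle between the endpoints is δ = arccos(p₁·p₂) ≈ 1.826 rad (104.6°).
Interpolate at f = 5/8 with slerp weights a = sin((1−f)δ)/sin δ ≈ 0.654, b = sin(fδ)/sin δ ≈ 0.940.
p = a·p₁ + b·p₂ ≈ (0.073, 0.908, 0.413); φ = arcsin(p_z) ≈ 24.38°, λ = atan2(p_y, p_x) ≈ 85.38°.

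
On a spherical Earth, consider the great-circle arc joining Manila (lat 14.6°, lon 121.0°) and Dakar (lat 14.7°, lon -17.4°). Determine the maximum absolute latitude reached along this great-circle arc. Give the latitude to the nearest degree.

The great circle lies in the plane with unit normal n̂ = (p₁ × p₂)/|p₁ × p₂|.
Here n̂_z ≈ -0.805; the vertex latitude is φ_max = arccos|n̂_z| ≈ 36.4°.
Check via Clairaut: cos φ_max = |cos φ₁| · sin C = cos(14.6°)·sin(56.3°) ≈ 0.805, again giving ≈ 36.4°.

≈ 36°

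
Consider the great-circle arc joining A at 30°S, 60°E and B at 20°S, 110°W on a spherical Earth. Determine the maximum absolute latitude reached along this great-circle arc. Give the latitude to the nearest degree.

The great circle lies in the plane with unit normal n̂ = (p₁ × p₂)/|p₁ × p₂|.
Here n̂_z ≈ -0.182; the vertex latitude is φ_max = arccos|n̂_z| ≈ 79.5°.

≈ 80°S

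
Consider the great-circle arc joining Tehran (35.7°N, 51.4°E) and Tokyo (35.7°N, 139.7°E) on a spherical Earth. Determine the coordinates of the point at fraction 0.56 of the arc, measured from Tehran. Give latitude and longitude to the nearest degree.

≈ 45°N, 101°E

The haversine formula gives a central angle δ ≈ 1.202 rad (68.9°) between the endpoints.
Interpolate at f = 0.56 with slerp weights a = sin((1−f)δ)/sin δ ≈ 0.541, b = sin(fδ)/sin δ ≈ 0.668.
p = a·p₁ + b·p₂ ≈ (-0.140, 0.694, 0.706); φ = arcsin(p_z) ≈ 44.89°, λ = atan2(p_y, p_x) ≈ 101.39°.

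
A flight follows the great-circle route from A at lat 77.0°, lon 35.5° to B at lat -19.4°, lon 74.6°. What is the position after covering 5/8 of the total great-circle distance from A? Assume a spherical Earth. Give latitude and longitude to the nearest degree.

≈ lat 17°, lon 69°

Convert each endpoint to a unit vector on the sphere (x = cos φ cos λ, y = cos φ sin λ, z = sin φ).
The central angle between the endpoints is δ = arccos(p₁·p₂) ≈ 1.730 rad (99.1°).
Interpolate at f = 5/8 with slerp weights a = sin((1−f)δ)/sin δ ≈ 0.612, b = sin(fδ)/sin δ ≈ 0.894.
p = a·p₁ + b·p₂ ≈ (0.336, 0.893, 0.299); φ = arcsin(p_z) ≈ 17.42°, λ = atan2(p_y, p_x) ≈ 69.38°.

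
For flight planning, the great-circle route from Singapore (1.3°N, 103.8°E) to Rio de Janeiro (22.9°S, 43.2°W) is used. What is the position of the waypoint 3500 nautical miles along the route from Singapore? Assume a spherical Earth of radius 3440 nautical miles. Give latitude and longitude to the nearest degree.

Convert each endpoint to a unit vector on the sphere (x = cos φ cos λ, y = cos φ sin λ, z = sin φ).
The central angle between the endpoints is δ = arccos(p₁·p₂) ≈ 2.467 rad (141.4°). The total great-circle distance is δ·R ≈ 2.467 × 3440 ≈ 8488 nmi, so the target fraction is f = 3500/8488 ≈ 0.412.
Interpolate at f ≈ 0.412 with slerp weights a = sin((1−f)δ)/sin δ ≈ 1.590, b = sin(fδ)/sin δ ≈ 1.363.
p = a·p₁ + b·p₂ ≈ (0.536, 0.684, -0.494); φ = arcsin(p_z) ≈ -29.62°, λ = atan2(p_y, p_x) ≈ 51.94°.

≈ 30°S, 52°E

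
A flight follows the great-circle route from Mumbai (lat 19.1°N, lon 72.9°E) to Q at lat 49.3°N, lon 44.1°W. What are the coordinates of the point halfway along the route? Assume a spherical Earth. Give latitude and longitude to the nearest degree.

≈ lat 51°N, lon 31°E

The haversine formula gives a central angle δ ≈ 1.602 rad (91.8°) between the endpoints.
Interpolate at f = 1/2 with slerp weights a = sin((1−f)δ)/sin δ ≈ 0.719, b = sin(fδ)/sin δ ≈ 0.719.
p = a·p₁ + b·p₂ ≈ (0.536, 0.323, 0.780); φ = arcsin(p_z) ≈ 51.25°, λ = atan2(p_y, p_x) ≈ 31.06°.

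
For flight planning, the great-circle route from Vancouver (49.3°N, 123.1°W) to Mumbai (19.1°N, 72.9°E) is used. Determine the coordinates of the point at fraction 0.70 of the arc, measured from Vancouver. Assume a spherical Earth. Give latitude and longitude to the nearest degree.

≈ 51°N, 83°E

Write both endpoints as unit vectors p₁, p₂ with components (cos φ cos λ, cos φ sin λ, sin φ).
The central angle between the endpoints is δ = arccos(p₁·p₂) ≈ 1.922 rad (110.1°).
Interpolate at f = 0.70 with slerp weights a = sin((1−f)δ)/sin δ ≈ 0.581, b = sin(fδ)/sin δ ≈ 1.038.
p = a·p₁ + b·p₂ ≈ (0.082, 0.620, 0.780); φ = arcsin(p_z) ≈ 51.26°, λ = atan2(p_y, p_x) ≈ 82.50°.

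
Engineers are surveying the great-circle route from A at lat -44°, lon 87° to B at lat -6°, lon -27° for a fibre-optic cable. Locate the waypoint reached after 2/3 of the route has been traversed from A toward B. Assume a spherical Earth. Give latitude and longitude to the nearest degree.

The haversine formula gives a central angle δ ≈ 1.791 rad (102.6°) between the endpoints.
Interpolate at f = 2/3 with slerp weights a = sin((1−f)δ)/sin δ ≈ 0.576, b = sin(fδ)/sin δ ≈ 0.953.
p = a·p₁ + b·p₂ ≈ (0.866, -0.016, -0.500); φ = arcsin(p_z) ≈ -29.98°, λ = atan2(p_y, p_x) ≈ -1.08°.

≈ lat -30°, lon -1°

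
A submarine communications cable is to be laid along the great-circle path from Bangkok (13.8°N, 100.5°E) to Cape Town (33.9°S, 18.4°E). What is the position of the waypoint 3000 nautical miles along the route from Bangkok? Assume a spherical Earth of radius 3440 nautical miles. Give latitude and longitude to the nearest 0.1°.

Convert each endpoint to a unit vector on the sphere (x = cos φ cos λ, y = cos φ sin λ, z = sin φ).
The central angle between the endpoints is δ = arccos(p₁·p₂) ≈ 1.593 rad (91.3°). The total great-circle distance is δ·R ≈ 1.593 × 3440 ≈ 5480 nmi, so the target fraction is f = 3000/5480 ≈ 0.547.
Interpolate at f ≈ 0.547 with slerp weights a = sin((1−f)δ)/sin δ ≈ 0.660, b = sin(fδ)/sin δ ≈ 0.766.
p = a·p₁ + b·p₂ ≈ (0.486, 0.831, -0.270); φ = arcsin(p_z) ≈ -15.64°, λ = atan2(p_y, p_x) ≈ 59.67°.

≈ 15.6°S, 59.7°E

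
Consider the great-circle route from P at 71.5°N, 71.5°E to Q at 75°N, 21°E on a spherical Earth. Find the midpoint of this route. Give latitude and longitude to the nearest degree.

Convert each endpoint to a unit vector on the sphere (x = cos φ cos λ, y = cos φ sin λ, z = sin φ).
The central angle between the endpoints is δ = arccos(p₁·p₂) ≈ 0.253 rad (14.5°).
Interpolate at f = 1/2 with slerp weights a = sin((1−f)δ)/sin δ ≈ 0.504, b = sin(fδ)/sin δ ≈ 0.504.
p = a·p₁ + b·p₂ ≈ (0.173, 0.198, 0.965); φ = arcsin(p_z) ≈ 74.76°, λ = atan2(p_y, p_x) ≈ 48.99°.

≈ 75°N, 49°E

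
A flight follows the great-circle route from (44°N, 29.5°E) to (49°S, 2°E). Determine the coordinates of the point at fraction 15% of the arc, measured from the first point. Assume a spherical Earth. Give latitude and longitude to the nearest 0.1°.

≈ (30.2°N, 24.5°E)

Convert each endpoint to a unit vector on the sphere (x = cos φ cos λ, y = cos φ sin λ, z = sin φ).
The central angle between the endpoints is δ = arccos(p₁·p₂) ≈ 1.677 rad (96.1°).
Interpolate at f = 0.15 with slerp weights a = sin((1−f)δ)/sin δ ≈ 0.995, b = sin(fδ)/sin δ ≈ 0.250.
p = a·p₁ + b·p₂ ≈ (0.787, 0.358, 0.502); φ = arcsin(p_z) ≈ 30.15°, λ = atan2(p_y, p_x) ≈ 24.47°.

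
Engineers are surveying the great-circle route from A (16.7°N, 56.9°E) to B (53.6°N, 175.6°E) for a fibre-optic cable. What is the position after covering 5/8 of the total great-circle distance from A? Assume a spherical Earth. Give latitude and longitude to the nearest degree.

≈ (58°N, 112°E)

Write both endpoints as unit vectors p₁, p₂ with components (cos φ cos λ, cos φ sin λ, sin φ).
The central angle between the endpoints is δ = arccos(p₁·p₂) ≈ 1.612 rad (92.4°).
Interpolate at f = 5/8 with slerp weights a = sin((1−f)δ)/sin δ ≈ 0.569, b = sin(fδ)/sin δ ≈ 0.846.
p = a·p₁ + b·p₂ ≈ (-0.203, 0.495, 0.845); φ = arcsin(p_z) ≈ 57.65°, λ = atan2(p_y, p_x) ≈ 112.31°.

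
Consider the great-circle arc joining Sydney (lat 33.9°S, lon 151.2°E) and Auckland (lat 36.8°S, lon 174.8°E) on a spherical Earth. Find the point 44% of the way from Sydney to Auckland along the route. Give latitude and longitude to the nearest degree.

≈ lat 36°S, lon 161°E

Convert each endpoint to a unit vector on the sphere (x = cos φ cos λ, y = cos φ sin λ, z = sin φ).
The central angle between the endpoints is δ = arccos(p₁·p₂) ≈ 0.339 rad (19.4°).
Interpolate at f = 0.44 with slerp weights a = sin((1−f)δ)/sin δ ≈ 0.567, b = sin(fδ)/sin δ ≈ 0.447.
p = a·p₁ + b·p₂ ≈ (-0.769, 0.259, -0.584); φ = arcsin(p_z) ≈ -35.74°, λ = atan2(p_y, p_x) ≈ 161.37°.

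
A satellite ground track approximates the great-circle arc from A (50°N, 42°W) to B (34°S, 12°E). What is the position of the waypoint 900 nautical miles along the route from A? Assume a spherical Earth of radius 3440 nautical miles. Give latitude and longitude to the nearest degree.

Convert each endpoint to a unit vector on the sphere (x = cos φ cos λ, y = cos φ sin λ, z = sin φ).
The central angle between the endpoints is δ = arccos(p₁·p₂) ≈ 1.686 rad (96.6°). The total great-circle distance is δ·R ≈ 1.686 × 3440 ≈ 5800 nmi, so the target fraction is f = 900/5800 ≈ 0.155.
Interpolate at f ≈ 0.155 with slerp weights a = sin((1−f)δ)/sin δ ≈ 0.996, b = sin(fδ)/sin δ ≈ 0.260.
p = a·p₁ + b·p₂ ≈ (0.687, -0.383, 0.617); φ = arcsin(p_z) ≈ 38.12°, λ = atan2(p_y, p_x) ≈ -29.17°.

≈ (38°N, 29°W)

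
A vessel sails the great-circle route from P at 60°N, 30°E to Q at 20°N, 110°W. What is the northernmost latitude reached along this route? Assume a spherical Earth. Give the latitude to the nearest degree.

The great circle lies in the plane with unit normal n̂ = (p₁ × p₂)/|p₁ × p₂|.
Here n̂_z ≈ -0.303; the vertex latitude is φ_max = arccos|n̂_z| ≈ 72.4°.
Check via Clairaut: cos φ_max = |cos φ₁| · sin C = cos(60.0°)·sin(37.2°) ≈ 0.303, again giving ≈ 72.4°.

≈ 72°N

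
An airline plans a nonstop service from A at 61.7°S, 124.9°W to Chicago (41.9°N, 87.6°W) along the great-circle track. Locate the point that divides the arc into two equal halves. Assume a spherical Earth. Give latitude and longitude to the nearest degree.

≈ 10°S, 102°W

Convert each endpoint to a unit vector on the sphere (x = cos φ cos λ, y = cos φ sin λ, z = sin φ).
The central angle between the endpoints is δ = arccos(p₁·p₂) ≈ 1.883 rad (107.9°).
Interpolate at f = 1/2 with slerp weights a = sin((1−f)δ)/sin δ ≈ 0.850, b = sin(fδ)/sin δ ≈ 0.850.
p = a·p₁ + b·p₂ ≈ (-0.204, -0.962, -0.181); φ = arcsin(p_z) ≈ -10.41°, λ = atan2(p_y, p_x) ≈ -101.97°.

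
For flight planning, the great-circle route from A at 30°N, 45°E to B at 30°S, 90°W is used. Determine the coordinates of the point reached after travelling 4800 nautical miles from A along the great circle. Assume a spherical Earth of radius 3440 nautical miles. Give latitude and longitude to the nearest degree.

Write both endpoints as unit vectors p₁, p₂ with components (cos φ cos λ, cos φ sin λ, sin φ).
The central angle between the endpoints is δ = arccos(p₁·p₂) ≈ 2.466 rad (141.3°). The total great-circle distance is δ·R ≈ 2.466 × 3440 ≈ 8483 nmi, so the target fraction is f = 4800/8483 ≈ 0.566.
Interpolate at f ≈ 0.566 with slerp weights a = sin((1−f)δ)/sin δ ≈ 1.403, b = sin(fδ)/sin δ ≈ 1.575.
p = a·p₁ + b·p₂ ≈ (0.859, -0.504, -0.086); φ = arcsin(p_z) ≈ -4.91°, λ = atan2(p_y, p_x) ≈ -30.41°.

≈ 5°S, 30°W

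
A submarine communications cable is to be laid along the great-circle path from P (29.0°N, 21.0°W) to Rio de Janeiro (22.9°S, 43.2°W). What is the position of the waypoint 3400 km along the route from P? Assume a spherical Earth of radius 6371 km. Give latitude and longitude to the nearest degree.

≈ (1°N, 33°W)

From cos δ = sin φ₁ sin φ₂ + cos φ₁ cos φ₂ cos Δλ, the central angle is δ ≈ 0.980 rad (56.1°). The total great-circle distance is δ·R ≈ 0.980 × 6371 ≈ 6241 km, so the target fraction is f = 3400/6241 ≈ 0.545.
Interpolate at f ≈ 0.545 with slerp weights a = sin((1−f)δ)/sin δ ≈ 0.520, b = sin(fδ)/sin δ ≈ 0.613.
p = a·p₁ + b·p₂ ≈ (0.836, -0.549, 0.013); φ = arcsin(p_z) ≈ 0.77°, λ = atan2(p_y, p_x) ≈ -33.31°.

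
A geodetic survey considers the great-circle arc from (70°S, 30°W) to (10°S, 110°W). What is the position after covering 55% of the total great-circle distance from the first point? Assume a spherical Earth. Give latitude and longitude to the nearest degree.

Write both endpoints as unit vectors p₁, p₂ with components (cos φ cos λ, cos φ sin λ, sin φ).
The central angle between the endpoints is δ = arccos(p₁·p₂) ≈ 1.347 rad (77.2°).
Interpolate at f = 0.55 with slerp weights a = sin((1−f)δ)/sin δ ≈ 0.584, b = sin(fδ)/sin δ ≈ 0.692.
p = a·p₁ + b·p₂ ≈ (-0.060, -0.741, -0.669); φ = arcsin(p_z) ≈ -42.01°, λ = atan2(p_y, p_x) ≈ -94.64°.

≈ (42°S, 95°W)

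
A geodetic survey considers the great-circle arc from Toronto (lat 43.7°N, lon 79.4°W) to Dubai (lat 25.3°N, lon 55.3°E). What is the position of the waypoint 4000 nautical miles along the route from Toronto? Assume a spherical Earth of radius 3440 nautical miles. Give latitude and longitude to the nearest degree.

≈ lat 51°N, lon 29°E

Write both endpoints as unit vectors p₁, p₂ with components (cos φ cos λ, cos φ sin λ, sin φ).
The central angle between the endpoints is δ = arccos(p₁·p₂) ≈ 1.736 rad (99.5°). The total great-circle distance is δ·R ≈ 1.736 × 3440 ≈ 5972 nmi, so the target fraction is f = 4000/5972 ≈ 0.670.
Interpolate at f ≈ 0.670 with slerp weights a = sin((1−f)δ)/sin δ ≈ 0.550, b = sin(fδ)/sin δ ≈ 0.931.
p = a·p₁ + b·p₂ ≈ (0.552, 0.301, 0.778); φ = arcsin(p_z) ≈ 51.04°, λ = atan2(p_y, p_x) ≈ 28.60°.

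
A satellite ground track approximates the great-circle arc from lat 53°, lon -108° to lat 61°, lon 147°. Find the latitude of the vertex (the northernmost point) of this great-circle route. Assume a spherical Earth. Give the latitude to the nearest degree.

≈ 69°

The great circle lies in the plane with unit normal n̂ = (p₁ × p₂)/|p₁ × p₂|.
Here n̂_z ≈ -0.360; the vertex latitude is φ_max = arccos|n̂_z| ≈ 68.9°.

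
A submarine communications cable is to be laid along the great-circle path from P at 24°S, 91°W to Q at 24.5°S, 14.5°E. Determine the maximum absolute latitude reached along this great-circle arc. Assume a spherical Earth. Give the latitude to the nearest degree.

≈ 37°S

The great circle lies in the plane with unit normal n̂ = (p₁ × p₂)/|p₁ × p₂|.
Here n̂_z ≈ +0.802; the vertex latitude is φ_max = arccos|n̂_z| ≈ 36.7°.
Check via Clairaut: cos φ_max = |cos φ₁| · sin C = cos(24.0°)·sin(118.6°) ≈ 0.802, again giving ≈ 36.7°.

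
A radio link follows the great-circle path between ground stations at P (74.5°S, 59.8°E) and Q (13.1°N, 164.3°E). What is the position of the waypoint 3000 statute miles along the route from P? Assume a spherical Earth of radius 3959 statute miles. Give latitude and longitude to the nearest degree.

The haversine formula gives a central angle δ ≈ 1.858 rad (106.5°) between the endpoints. The total great-circle distance is δ·R ≈ 1.858 × 3959 ≈ 7357 mi, so the target fraction is f = 3000/7357 ≈ 0.408.
Interpolate at f ≈ 0.408 with slerp weights a = sin((1−f)δ)/sin δ ≈ 0.930, b = sin(fδ)/sin δ ≈ 0.717.
p = a·p₁ + b·p₂ ≈ (-0.547, 0.404, -0.733); φ = arcsin(p_z) ≈ -47.17°, λ = atan2(p_y, p_x) ≈ 143.58°.

≈ (47°S, 144°E)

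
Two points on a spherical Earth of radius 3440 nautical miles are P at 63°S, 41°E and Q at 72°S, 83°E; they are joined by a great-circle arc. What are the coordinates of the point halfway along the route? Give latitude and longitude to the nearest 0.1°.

≈ 68.8°S, 57.8°E

Convert each endpoint to a unit vector on the sphere (x = cos φ cos λ, y = cos φ sin λ, z = sin φ).
The central angle between the endpoints is δ = arccos(p₁·p₂) ≈ 0.312 rad (17.9°).
Interpolate at f = 1/2 with slerp weights a = sin((1−f)δ)/sin δ ≈ 0.506, b = sin(fδ)/sin δ ≈ 0.506.
p = a·p₁ + b·p₂ ≈ (0.192, 0.306, -0.932); φ = arcsin(p_z) ≈ -68.81°, λ = atan2(p_y, p_x) ≈ 57.83°.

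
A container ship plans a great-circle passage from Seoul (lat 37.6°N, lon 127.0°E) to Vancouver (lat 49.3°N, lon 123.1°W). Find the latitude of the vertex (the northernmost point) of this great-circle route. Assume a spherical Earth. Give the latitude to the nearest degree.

≈ 60°N

The great circle lies in the plane with unit normal n̂ = (p₁ × p₂)/|p₁ × p₂|.
Here n̂_z ≈ +0.507; the vertex latitude is φ_max = arccos|n̂_z| ≈ 59.5°.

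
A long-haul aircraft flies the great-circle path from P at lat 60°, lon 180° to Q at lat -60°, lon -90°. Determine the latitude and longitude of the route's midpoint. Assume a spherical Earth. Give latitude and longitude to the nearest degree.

Convert each endpoint to a unit vector on the sphere (x = cos φ cos λ, y = cos φ sin λ, z = sin φ).
The central angle between the endpoints is δ = arccos(p₁·p₂) ≈ 2.419 rad (138.6°).
Interpolate at f = 1/2 with slerp weights a = sin((1−f)δ)/sin δ ≈ 1.414, b = sin(fδ)/sin δ ≈ 1.414.
p = a·p₁ + b·p₂ ≈ (-0.707, -0.707, 0.000); φ = arcsin(p_z) ≈ 0.00°, λ = atan2(p_y, p_x) ≈ -135.00°.

≈ lat 0°, lon -135°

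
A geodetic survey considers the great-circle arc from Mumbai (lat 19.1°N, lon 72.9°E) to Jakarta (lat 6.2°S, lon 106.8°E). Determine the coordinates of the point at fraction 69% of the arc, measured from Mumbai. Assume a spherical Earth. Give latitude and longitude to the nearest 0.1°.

Write both endpoints as unit vectors p₁, p₂ with components (cos φ cos λ, cos φ sin λ, sin φ).
The central angle between the endpoints is δ = arccos(p₁·p₂) ≈ 0.731 rad (41.9°).
Interpolate at f = 0.69 with slerp weights a = sin((1−f)δ)/sin δ ≈ 0.337, b = sin(fδ)/sin δ ≈ 0.724.
p = a·p₁ + b·p₂ ≈ (-0.114, 0.993, 0.032); φ = arcsin(p_z) ≈ 1.83°, λ = atan2(p_y, p_x) ≈ 96.58°.

≈ lat 1.8°N, lon 96.6°E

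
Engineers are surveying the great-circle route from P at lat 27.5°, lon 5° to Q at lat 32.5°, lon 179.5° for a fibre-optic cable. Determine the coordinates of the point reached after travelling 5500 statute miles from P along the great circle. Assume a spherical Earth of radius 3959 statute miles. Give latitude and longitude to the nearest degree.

Write both endpoints as unit vectors p₁, p₂ with components (cos φ cos λ, cos φ sin λ, sin φ).
The central angle between the endpoints is δ = arccos(p₁·p₂) ≈ 2.090 rad (119.8°). The total great-circle distance is δ·R ≈ 2.090 × 3959 ≈ 8276 mi, so the target fraction is f = 5500/8276 ≈ 0.665.
Interpolate at f ≈ 0.665 with slerp weights a = sin((1−f)δ)/sin δ ≈ 0.743, b = sin(fδ)/sin δ ≈ 1.133.
p = a·p₁ + b·p₂ ≈ (-0.299, 0.066, 0.952); φ = arcsin(p_z) ≈ 72.18°, λ = atan2(p_y, p_x) ≈ 167.59°.

≈ lat 72°, lon 168°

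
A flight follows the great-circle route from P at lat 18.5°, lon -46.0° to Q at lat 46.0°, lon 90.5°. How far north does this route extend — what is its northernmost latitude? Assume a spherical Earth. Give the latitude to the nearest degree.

The great circle lies in the plane with unit normal n̂ = (p₁ × p₂)/|p₁ × p₂|.
Here n̂_z ≈ +0.468; the vertex latitude is φ_max = arccos|n̂_z| ≈ 62.1°.
Check via Clairaut: cos φ_max = |cos φ₁| · sin C = cos(18.5°)·sin(29.6°) ≈ 0.468, again giving ≈ 62.1°.

≈ 62°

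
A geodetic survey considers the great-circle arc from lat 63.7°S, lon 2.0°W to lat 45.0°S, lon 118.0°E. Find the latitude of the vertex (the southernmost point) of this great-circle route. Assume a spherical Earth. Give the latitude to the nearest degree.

The great circle lies in the plane with unit normal n̂ = (p₁ × p₂)/|p₁ × p₂|.
Here n̂_z ≈ +0.309; the vertex latitude is φ_max = arccos|n̂_z| ≈ 72.0°.
Check via Clairaut: cos φ_max = |cos φ₁| · sin C = cos(63.7°)·sin(135.8°) ≈ 0.309, again giving ≈ 72.0°.

≈ 72°S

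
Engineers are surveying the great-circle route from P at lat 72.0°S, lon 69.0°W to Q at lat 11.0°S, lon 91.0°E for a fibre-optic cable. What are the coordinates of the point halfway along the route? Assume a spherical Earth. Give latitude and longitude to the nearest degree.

Write both endpoints as unit vectors p₁, p₂ with components (cos φ cos λ, cos φ sin λ, sin φ).
The central angle between the endpoints is δ = arccos(p₁·p₂) ≈ 1.675 rad (95.9°).
Interpolate at f = 1/2 with slerp weights a = sin((1−f)δ)/sin δ ≈ 0.747, b = sin(fδ)/sin δ ≈ 0.747.
p = a·p₁ + b·p₂ ≈ (0.070, 0.518, -0.853); φ = arcsin(p_z) ≈ -58.52°, λ = atan2(p_y, p_x) ≈ 82.31°.

≈ lat 59°S, lon 82°E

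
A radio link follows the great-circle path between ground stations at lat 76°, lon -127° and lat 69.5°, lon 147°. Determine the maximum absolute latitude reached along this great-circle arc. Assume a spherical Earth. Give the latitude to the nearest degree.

The great circle lies in the plane with unit normal n̂ = (p₁ × p₂)/|p₁ × p₂|.
Here n̂_z ≈ -0.209; the vertex latitude is φ_max = arccos|n̂_z| ≈ 77.9°.
Check via Clairaut: cos φ_max = |cos φ₁| · sin C = cos(76.0°)·sin(59.9°) ≈ 0.209, again giving ≈ 77.9°.

≈ 78°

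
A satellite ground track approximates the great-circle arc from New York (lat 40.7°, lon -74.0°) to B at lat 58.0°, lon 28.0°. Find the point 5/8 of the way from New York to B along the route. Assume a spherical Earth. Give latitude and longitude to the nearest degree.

≈ lat 63°, lon -19°

The haversine formula gives a central angle δ ≈ 1.082 rad (62.0°) between the endpoints.
Interpolate at f = 5/8 with slerp weights a = sin((1−f)δ)/sin δ ≈ 0.447, b = sin(fδ)/sin δ ≈ 0.709.
p = a·p₁ + b·p₂ ≈ (0.425, -0.149, 0.893); φ = arcsin(p_z) ≈ 63.22°, λ = atan2(p_y, p_x) ≈ -19.37°.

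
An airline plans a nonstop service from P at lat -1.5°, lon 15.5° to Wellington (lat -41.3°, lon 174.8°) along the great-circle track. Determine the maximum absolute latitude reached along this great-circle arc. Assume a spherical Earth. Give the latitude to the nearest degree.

The great circle lies in the plane with unit normal n̂ = (p₁ × p₂)/|p₁ × p₂|.
Here n̂_z ≈ +0.364; the vertex latitude is φ_max = arccos|n̂_z| ≈ 68.6°.
Check via Clairaut: cos φ_max = |cos φ₁| · sin C = cos(1.5°)·sin(158.6°) ≈ 0.364, again giving ≈ 68.6°.

≈ -69°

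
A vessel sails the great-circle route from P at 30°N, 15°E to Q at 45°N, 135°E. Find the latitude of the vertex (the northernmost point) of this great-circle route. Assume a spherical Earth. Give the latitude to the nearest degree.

The great circle lies in the plane with unit normal n̂ = (p₁ × p₂)/|p₁ × p₂|.
Here n̂_z ≈ +0.531; the vertex latitude is φ_max = arccos|n̂_z| ≈ 57.9°.
Check via Clairaut: cos φ_max = |cos φ₁| · sin C = cos(30.0°)·sin(37.8°) ≈ 0.531, again giving ≈ 57.9°.

≈ 58°N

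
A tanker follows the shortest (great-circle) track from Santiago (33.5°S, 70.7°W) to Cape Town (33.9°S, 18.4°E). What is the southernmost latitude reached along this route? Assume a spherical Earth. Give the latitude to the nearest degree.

≈ 43°S

The great circle lies in the plane with unit normal n̂ = (p₁ × p₂)/|p₁ × p₂|.
Here n̂_z ≈ +0.730; the vertex latitude is φ_max = arccos|n̂_z| ≈ 43.1°.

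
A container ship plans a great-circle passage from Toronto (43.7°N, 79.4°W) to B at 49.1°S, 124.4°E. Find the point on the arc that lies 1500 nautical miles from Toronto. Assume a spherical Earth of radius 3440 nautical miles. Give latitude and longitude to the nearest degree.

From cos δ = sin φ₁ sin φ₂ + cos φ₁ cos φ₂ cos Δλ, the central angle is δ ≈ 2.841 rad (162.8°). The total great-circle distance is δ·R ≈ 2.841 × 3440 ≈ 9775 nmi, so the target fraction is f = 1500/9775 ≈ 0.153.
Interpolate at f ≈ 0.153 with slerp weights a = sin((1−f)δ)/sin δ ≈ 2.271, b = sin(fδ)/sin δ ≈ 1.429.
p = a·p₁ + b·p₂ ≈ (-0.226, -0.842, 0.489); φ = arcsin(p_z) ≈ 29.29°, λ = atan2(p_y, p_x) ≈ -105.05°.

≈ 29°N, 105°W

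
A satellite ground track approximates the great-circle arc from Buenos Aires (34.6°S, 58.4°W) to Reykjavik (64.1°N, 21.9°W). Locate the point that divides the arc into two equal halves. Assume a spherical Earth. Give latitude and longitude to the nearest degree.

≈ 15°N, 46°W

The haversine formula gives a central angle δ ≈ 1.794 rad (102.8°) between the endpoints.
Interpolate at f = 1/2 with slerp weights a = sin((1−f)δ)/sin δ ≈ 0.802, b = sin(fδ)/sin δ ≈ 0.802.
p = a·p₁ + b·p₂ ≈ (0.671, -0.693, 0.266); φ = arcsin(p_z) ≈ 15.42°, λ = atan2(p_y, p_x) ≈ -45.92°.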